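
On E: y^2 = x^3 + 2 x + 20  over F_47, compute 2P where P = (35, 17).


Doubling: s = (3 x1^2 + a) / (2 y1)
s = (3*35^2 + 2) / (2*17) mod 47 = 10
x3 = s^2 - 2 x1 mod 47 = 10^2 - 2*35 = 30
y3 = s (x1 - x3) - y1 mod 47 = 10 * (35 - 30) - 17 = 33

2P = (30, 33)


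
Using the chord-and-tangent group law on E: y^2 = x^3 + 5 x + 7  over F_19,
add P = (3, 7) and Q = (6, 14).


P != Q, so use the chord formula.
s = (y2 - y1) / (x2 - x1) = (7) / (3) mod 19 = 15
x3 = s^2 - x1 - x2 mod 19 = 15^2 - 3 - 6 = 7
y3 = s (x1 - x3) - y1 mod 19 = 15 * (3 - 7) - 7 = 9

P + Q = (7, 9)


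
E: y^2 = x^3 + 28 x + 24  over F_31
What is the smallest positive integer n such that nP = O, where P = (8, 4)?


Compute successive multiples of P until we hit O:
  1P = (8, 4)
  2P = (4, 13)
  3P = (26, 21)
  4P = (11, 19)
  5P = (6, 6)
  6P = (18, 6)
  7P = (10, 8)
  8P = (17, 9)
  ... (continuing to 27P)
  27P = O

ord(P) = 27


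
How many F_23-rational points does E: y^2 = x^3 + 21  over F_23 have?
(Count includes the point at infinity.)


For each x in F_23, count y with y^2 = x^3 + 0 x + 21 mod 23:
  x = 2: RHS = 6, y in [11, 12]  -> 2 point(s)
  x = 3: RHS = 2, y in [5, 18]  -> 2 point(s)
  x = 4: RHS = 16, y in [4, 19]  -> 2 point(s)
  x = 5: RHS = 8, y in [10, 13]  -> 2 point(s)
  x = 8: RHS = 4, y in [2, 21]  -> 2 point(s)
  x = 10: RHS = 9, y in [3, 20]  -> 2 point(s)
  x = 11: RHS = 18, y in [8, 15]  -> 2 point(s)
  x = 12: RHS = 1, y in [1, 22]  -> 2 point(s)
  x = 16: RHS = 0, y in [0]  -> 1 point(s)
  x = 17: RHS = 12, y in [9, 14]  -> 2 point(s)
  x = 19: RHS = 3, y in [7, 16]  -> 2 point(s)
  x = 21: RHS = 13, y in [6, 17]  -> 2 point(s)
Affine points: 23. Add the point at infinity: total = 24.

#E(F_23) = 24


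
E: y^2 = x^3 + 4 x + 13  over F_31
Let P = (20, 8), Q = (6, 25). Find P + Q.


P != Q, so use the chord formula.
s = (y2 - y1) / (x2 - x1) = (17) / (17) mod 31 = 1
x3 = s^2 - x1 - x2 mod 31 = 1^2 - 20 - 6 = 6
y3 = s (x1 - x3) - y1 mod 31 = 1 * (20 - 6) - 8 = 6

P + Q = (6, 6)


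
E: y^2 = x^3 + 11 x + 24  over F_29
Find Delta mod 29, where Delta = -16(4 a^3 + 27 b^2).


4 a^3 + 27 b^2 = 4*11^3 + 27*24^2 = 5324 + 15552 = 20876
Delta = -16 * (20876) = -334016
Delta mod 29 = 6

Delta = 6 (mod 29)


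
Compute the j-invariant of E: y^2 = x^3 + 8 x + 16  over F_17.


Delta = -16(4 a^3 + 27 b^2) mod 17 = 1
-1728 * (4 a)^3 = -1728 * (4*8)^3 mod 17 = 3
j = 3 * 1^(-1) mod 17 = 3

j = 3 (mod 17)


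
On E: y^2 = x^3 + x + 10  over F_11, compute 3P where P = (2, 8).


k = 3 = 11_2 (binary, LSB first: 11)
Double-and-add from P = (2, 8):
  bit 0 = 1: acc = O + (2, 8) = (2, 8)
  bit 1 = 1: acc = (2, 8) + (1, 10) = (1, 1)

3P = (1, 1)


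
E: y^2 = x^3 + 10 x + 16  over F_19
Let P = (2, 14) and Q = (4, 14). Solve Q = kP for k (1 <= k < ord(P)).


Enumerate multiples of P until we hit Q = (4, 14):
  1P = (2, 14)
  2P = (13, 14)
  3P = (4, 5)
  4P = (0, 15)
  5P = (3, 15)
  6P = (15, 11)
  7P = (7, 12)
  8P = (17, 11)
  9P = (16, 4)
  10P = (5, 18)
  11P = (18, 9)
  12P = (6, 11)
  13P = (8, 0)
  14P = (6, 8)
  15P = (18, 10)
  16P = (5, 1)
  17P = (16, 15)
  18P = (17, 8)
  19P = (7, 7)
  20P = (15, 8)
  21P = (3, 4)
  22P = (0, 4)
  23P = (4, 14)
Match found at i = 23.

k = 23


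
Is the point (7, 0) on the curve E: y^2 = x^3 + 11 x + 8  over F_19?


Check whether y^2 = x^3 + 11 x + 8 (mod 19) for (x, y) = (7, 0).
LHS: y^2 = 0^2 mod 19 = 0
RHS: x^3 + 11 x + 8 = 7^3 + 11*7 + 8 mod 19 = 10
LHS != RHS

No, not on the curve


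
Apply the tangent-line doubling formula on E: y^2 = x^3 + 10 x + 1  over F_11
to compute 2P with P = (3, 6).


Doubling: s = (3 x1^2 + a) / (2 y1)
s = (3*3^2 + 10) / (2*6) mod 11 = 4
x3 = s^2 - 2 x1 mod 11 = 4^2 - 2*3 = 10
y3 = s (x1 - x3) - y1 mod 11 = 4 * (3 - 10) - 6 = 10

2P = (10, 10)


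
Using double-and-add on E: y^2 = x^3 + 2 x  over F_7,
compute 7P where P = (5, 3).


k = 7 = 111_2 (binary, LSB first: 111)
Double-and-add from P = (5, 3):
  bit 0 = 1: acc = O + (5, 3) = (5, 3)
  bit 1 = 1: acc = (5, 3) + (4, 4) = (6, 5)
  bit 2 = 1: acc = (6, 5) + (0, 0) = (5, 4)

7P = (5, 4)


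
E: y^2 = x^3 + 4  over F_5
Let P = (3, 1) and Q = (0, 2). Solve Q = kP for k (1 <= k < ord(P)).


Enumerate multiples of P until we hit Q = (0, 2):
  1P = (3, 1)
  2P = (0, 2)
Match found at i = 2.

k = 2


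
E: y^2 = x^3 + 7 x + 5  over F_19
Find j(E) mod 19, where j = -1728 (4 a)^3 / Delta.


Delta = -16(4 a^3 + 27 b^2) mod 19 = 4
-1728 * (4 a)^3 = -1728 * (4*7)^3 mod 19 = 7
j = 7 * 4^(-1) mod 19 = 16

j = 16 (mod 19)


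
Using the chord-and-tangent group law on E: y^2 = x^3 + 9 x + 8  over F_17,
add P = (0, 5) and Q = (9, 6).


P != Q, so use the chord formula.
s = (y2 - y1) / (x2 - x1) = (1) / (9) mod 17 = 2
x3 = s^2 - x1 - x2 mod 17 = 2^2 - 0 - 9 = 12
y3 = s (x1 - x3) - y1 mod 17 = 2 * (0 - 12) - 5 = 5

P + Q = (12, 5)


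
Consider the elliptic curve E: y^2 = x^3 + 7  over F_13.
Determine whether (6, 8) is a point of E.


Check whether y^2 = x^3 + 0 x + 7 (mod 13) for (x, y) = (6, 8).
LHS: y^2 = 8^2 mod 13 = 12
RHS: x^3 + 0 x + 7 = 6^3 + 0*6 + 7 mod 13 = 2
LHS != RHS

No, not on the curve


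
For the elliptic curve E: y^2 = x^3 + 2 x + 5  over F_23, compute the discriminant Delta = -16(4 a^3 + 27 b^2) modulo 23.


4 a^3 + 27 b^2 = 4*2^3 + 27*5^2 = 32 + 675 = 707
Delta = -16 * (707) = -11312
Delta mod 23 = 4

Delta = 4 (mod 23)


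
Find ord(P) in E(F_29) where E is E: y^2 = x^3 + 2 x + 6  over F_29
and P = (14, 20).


Compute successive multiples of P until we hit O:
  1P = (14, 20)
  2P = (21, 0)
  3P = (14, 9)
  4P = O

ord(P) = 4


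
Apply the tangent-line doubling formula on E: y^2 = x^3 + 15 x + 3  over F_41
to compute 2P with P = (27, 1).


Doubling: s = (3 x1^2 + a) / (2 y1)
s = (3*27^2 + 15) / (2*1) mod 41 = 35
x3 = s^2 - 2 x1 mod 41 = 35^2 - 2*27 = 23
y3 = s (x1 - x3) - y1 mod 41 = 35 * (27 - 23) - 1 = 16

2P = (23, 16)


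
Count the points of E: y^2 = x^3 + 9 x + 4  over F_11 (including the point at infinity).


For each x in F_11, count y with y^2 = x^3 + 9 x + 4 mod 11:
  x = 0: RHS = 4, y in [2, 9]  -> 2 point(s)
  x = 1: RHS = 3, y in [5, 6]  -> 2 point(s)
  x = 3: RHS = 3, y in [5, 6]  -> 2 point(s)
  x = 4: RHS = 5, y in [4, 7]  -> 2 point(s)
  x = 5: RHS = 9, y in [3, 8]  -> 2 point(s)
  x = 7: RHS = 3, y in [5, 6]  -> 2 point(s)
  x = 8: RHS = 5, y in [4, 7]  -> 2 point(s)
  x = 9: RHS = 0, y in [0]  -> 1 point(s)
  x = 10: RHS = 5, y in [4, 7]  -> 2 point(s)
Affine points: 17. Add the point at infinity: total = 18.

#E(F_11) = 18


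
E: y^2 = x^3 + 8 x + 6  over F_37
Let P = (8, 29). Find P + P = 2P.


Doubling: s = (3 x1^2 + a) / (2 y1)
s = (3*8^2 + 8) / (2*29) mod 37 = 6
x3 = s^2 - 2 x1 mod 37 = 6^2 - 2*8 = 20
y3 = s (x1 - x3) - y1 mod 37 = 6 * (8 - 20) - 29 = 10

2P = (20, 10)


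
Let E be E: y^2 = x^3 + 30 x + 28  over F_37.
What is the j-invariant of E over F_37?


Delta = -16(4 a^3 + 27 b^2) mod 37 = 21
-1728 * (4 a)^3 = -1728 * (4*30)^3 mod 37 = 27
j = 27 * 21^(-1) mod 37 = 33

j = 33 (mod 37)


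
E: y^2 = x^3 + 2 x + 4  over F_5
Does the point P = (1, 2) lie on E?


Check whether y^2 = x^3 + 2 x + 4 (mod 5) for (x, y) = (1, 2).
LHS: y^2 = 2^2 mod 5 = 4
RHS: x^3 + 2 x + 4 = 1^3 + 2*1 + 4 mod 5 = 2
LHS != RHS

No, not on the curve


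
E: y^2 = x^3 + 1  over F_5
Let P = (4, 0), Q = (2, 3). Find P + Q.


P != Q, so use the chord formula.
s = (y2 - y1) / (x2 - x1) = (3) / (3) mod 5 = 1
x3 = s^2 - x1 - x2 mod 5 = 1^2 - 4 - 2 = 0
y3 = s (x1 - x3) - y1 mod 5 = 1 * (4 - 0) - 0 = 4

P + Q = (0, 4)


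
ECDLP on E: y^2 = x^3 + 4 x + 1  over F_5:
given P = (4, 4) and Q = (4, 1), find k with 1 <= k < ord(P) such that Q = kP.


Enumerate multiples of P until we hit Q = (4, 1):
  1P = (4, 4)
  2P = (3, 0)
  3P = (4, 1)
Match found at i = 3.

k = 3


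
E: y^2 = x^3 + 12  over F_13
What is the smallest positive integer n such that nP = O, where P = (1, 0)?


Compute successive multiples of P until we hit O:
  1P = (1, 0)
  2P = O

ord(P) = 2


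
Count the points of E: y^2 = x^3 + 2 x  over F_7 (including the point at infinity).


For each x in F_7, count y with y^2 = x^3 + 2 x + 0 mod 7:
  x = 0: RHS = 0, y in [0]  -> 1 point(s)
  x = 4: RHS = 2, y in [3, 4]  -> 2 point(s)
  x = 5: RHS = 2, y in [3, 4]  -> 2 point(s)
  x = 6: RHS = 4, y in [2, 5]  -> 2 point(s)
Affine points: 7. Add the point at infinity: total = 8.

#E(F_7) = 8


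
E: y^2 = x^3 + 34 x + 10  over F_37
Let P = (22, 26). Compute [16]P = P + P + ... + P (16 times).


k = 16 = 10000_2 (binary, LSB first: 00001)
Double-and-add from P = (22, 26):
  bit 0 = 0: acc unchanged = O
  bit 1 = 0: acc unchanged = O
  bit 2 = 0: acc unchanged = O
  bit 3 = 0: acc unchanged = O
  bit 4 = 1: acc = O + (2, 7) = (2, 7)

16P = (2, 7)


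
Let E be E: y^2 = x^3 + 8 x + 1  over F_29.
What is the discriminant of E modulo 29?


4 a^3 + 27 b^2 = 4*8^3 + 27*1^2 = 2048 + 27 = 2075
Delta = -16 * (2075) = -33200
Delta mod 29 = 5

Delta = 5 (mod 29)


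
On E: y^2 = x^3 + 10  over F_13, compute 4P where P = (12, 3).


k = 4 = 100_2 (binary, LSB first: 001)
Double-and-add from P = (12, 3):
  bit 0 = 0: acc unchanged = O
  bit 1 = 0: acc unchanged = O
  bit 2 = 1: acc = O + (12, 3) = (12, 3)

4P = (12, 3)


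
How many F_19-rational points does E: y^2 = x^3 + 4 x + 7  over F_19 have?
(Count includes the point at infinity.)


For each x in F_19, count y with y^2 = x^3 + 4 x + 7 mod 19:
  x = 0: RHS = 7, y in [8, 11]  -> 2 point(s)
  x = 2: RHS = 4, y in [2, 17]  -> 2 point(s)
  x = 4: RHS = 11, y in [7, 12]  -> 2 point(s)
  x = 5: RHS = 0, y in [0]  -> 1 point(s)
  x = 6: RHS = 0, y in [0]  -> 1 point(s)
  x = 7: RHS = 17, y in [6, 13]  -> 2 point(s)
  x = 8: RHS = 0, y in [0]  -> 1 point(s)
  x = 12: RHS = 16, y in [4, 15]  -> 2 point(s)
  x = 16: RHS = 6, y in [5, 14]  -> 2 point(s)
Affine points: 15. Add the point at infinity: total = 16.

#E(F_19) = 16


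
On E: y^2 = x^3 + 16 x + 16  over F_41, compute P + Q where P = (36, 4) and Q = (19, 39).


P != Q, so use the chord formula.
s = (y2 - y1) / (x2 - x1) = (35) / (24) mod 41 = 10
x3 = s^2 - x1 - x2 mod 41 = 10^2 - 36 - 19 = 4
y3 = s (x1 - x3) - y1 mod 41 = 10 * (36 - 4) - 4 = 29

P + Q = (4, 29)


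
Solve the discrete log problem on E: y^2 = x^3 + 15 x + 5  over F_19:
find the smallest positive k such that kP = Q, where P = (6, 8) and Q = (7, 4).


Enumerate multiples of P until we hit Q = (7, 4):
  1P = (6, 8)
  2P = (16, 3)
  3P = (2, 9)
  4P = (17, 9)
  5P = (7, 4)
Match found at i = 5.

k = 5


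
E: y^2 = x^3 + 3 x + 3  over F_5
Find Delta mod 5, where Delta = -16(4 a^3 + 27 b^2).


4 a^3 + 27 b^2 = 4*3^3 + 27*3^2 = 108 + 243 = 351
Delta = -16 * (351) = -5616
Delta mod 5 = 4

Delta = 4 (mod 5)


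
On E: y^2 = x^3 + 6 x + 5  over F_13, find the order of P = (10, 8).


Compute successive multiples of P until we hit O:
  1P = (10, 8)
  2P = (10, 5)
  3P = O

ord(P) = 3


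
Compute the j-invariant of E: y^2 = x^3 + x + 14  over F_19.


Delta = -16(4 a^3 + 27 b^2) mod 19 = 4
-1728 * (4 a)^3 = -1728 * (4*1)^3 mod 19 = 7
j = 7 * 4^(-1) mod 19 = 16

j = 16 (mod 19)


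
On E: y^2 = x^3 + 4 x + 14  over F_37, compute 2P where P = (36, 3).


Doubling: s = (3 x1^2 + a) / (2 y1)
s = (3*36^2 + 4) / (2*3) mod 37 = 32
x3 = s^2 - 2 x1 mod 37 = 32^2 - 2*36 = 27
y3 = s (x1 - x3) - y1 mod 37 = 32 * (36 - 27) - 3 = 26

2P = (27, 26)


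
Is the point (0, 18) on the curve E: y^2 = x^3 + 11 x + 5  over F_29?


Check whether y^2 = x^3 + 11 x + 5 (mod 29) for (x, y) = (0, 18).
LHS: y^2 = 18^2 mod 29 = 5
RHS: x^3 + 11 x + 5 = 0^3 + 11*0 + 5 mod 29 = 5
LHS = RHS

Yes, on the curve


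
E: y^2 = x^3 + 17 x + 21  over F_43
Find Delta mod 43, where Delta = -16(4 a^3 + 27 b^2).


4 a^3 + 27 b^2 = 4*17^3 + 27*21^2 = 19652 + 11907 = 31559
Delta = -16 * (31559) = -504944
Delta mod 43 = 5

Delta = 5 (mod 43)


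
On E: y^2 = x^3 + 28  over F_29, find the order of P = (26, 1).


Compute successive multiples of P until we hit O:
  1P = (26, 1)
  2P = (7, 9)
  3P = (21, 3)
  4P = (10, 10)
  5P = (0, 17)
  6P = (25, 14)
  7P = (2, 6)
  8P = (2, 23)
  ... (continuing to 15P)
  15P = O

ord(P) = 15


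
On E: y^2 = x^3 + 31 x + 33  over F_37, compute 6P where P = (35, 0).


k = 6 = 110_2 (binary, LSB first: 011)
Double-and-add from P = (35, 0):
  bit 0 = 0: acc unchanged = O
  bit 1 = 1: acc = O + O = O
  bit 2 = 1: acc = O + O = O

6P = O


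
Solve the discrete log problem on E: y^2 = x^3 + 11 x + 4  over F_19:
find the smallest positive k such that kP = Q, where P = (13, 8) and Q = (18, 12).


Enumerate multiples of P until we hit Q = (18, 12):
  1P = (13, 8)
  2P = (0, 2)
  3P = (7, 5)
  4P = (4, 6)
  5P = (18, 12)
Match found at i = 5.

k = 5


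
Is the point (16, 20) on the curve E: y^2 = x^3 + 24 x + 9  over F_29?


Check whether y^2 = x^3 + 24 x + 9 (mod 29) for (x, y) = (16, 20).
LHS: y^2 = 20^2 mod 29 = 23
RHS: x^3 + 24 x + 9 = 16^3 + 24*16 + 9 mod 29 = 23
LHS = RHS

Yes, on the curve


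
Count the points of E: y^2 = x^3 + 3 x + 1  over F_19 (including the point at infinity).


For each x in F_19, count y with y^2 = x^3 + 3 x + 1 mod 19:
  x = 0: RHS = 1, y in [1, 18]  -> 2 point(s)
  x = 1: RHS = 5, y in [9, 10]  -> 2 point(s)
  x = 4: RHS = 1, y in [1, 18]  -> 2 point(s)
  x = 6: RHS = 7, y in [8, 11]  -> 2 point(s)
  x = 7: RHS = 4, y in [2, 17]  -> 2 point(s)
  x = 8: RHS = 5, y in [9, 10]  -> 2 point(s)
  x = 9: RHS = 16, y in [4, 15]  -> 2 point(s)
  x = 10: RHS = 5, y in [9, 10]  -> 2 point(s)
  x = 11: RHS = 16, y in [4, 15]  -> 2 point(s)
  x = 12: RHS = 17, y in [6, 13]  -> 2 point(s)
  x = 15: RHS = 1, y in [1, 18]  -> 2 point(s)
  x = 17: RHS = 6, y in [5, 14]  -> 2 point(s)
  x = 18: RHS = 16, y in [4, 15]  -> 2 point(s)
Affine points: 26. Add the point at infinity: total = 27.

#E(F_19) = 27


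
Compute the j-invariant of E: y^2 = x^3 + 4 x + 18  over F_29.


Delta = -16(4 a^3 + 27 b^2) mod 29 = 8
-1728 * (4 a)^3 = -1728 * (4*4)^3 mod 29 = 26
j = 26 * 8^(-1) mod 29 = 25

j = 25 (mod 29)


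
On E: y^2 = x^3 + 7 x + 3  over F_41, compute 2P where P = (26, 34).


Doubling: s = (3 x1^2 + a) / (2 y1)
s = (3*26^2 + 7) / (2*34) mod 41 = 4
x3 = s^2 - 2 x1 mod 41 = 4^2 - 2*26 = 5
y3 = s (x1 - x3) - y1 mod 41 = 4 * (26 - 5) - 34 = 9

2P = (5, 9)


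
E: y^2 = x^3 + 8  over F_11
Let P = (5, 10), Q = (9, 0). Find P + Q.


P != Q, so use the chord formula.
s = (y2 - y1) / (x2 - x1) = (1) / (4) mod 11 = 3
x3 = s^2 - x1 - x2 mod 11 = 3^2 - 5 - 9 = 6
y3 = s (x1 - x3) - y1 mod 11 = 3 * (5 - 6) - 10 = 9

P + Q = (6, 9)


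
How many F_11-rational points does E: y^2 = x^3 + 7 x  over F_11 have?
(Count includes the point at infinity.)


For each x in F_11, count y with y^2 = x^3 + 7 x + 0 mod 11:
  x = 0: RHS = 0, y in [0]  -> 1 point(s)
  x = 2: RHS = 0, y in [0]  -> 1 point(s)
  x = 3: RHS = 4, y in [2, 9]  -> 2 point(s)
  x = 4: RHS = 4, y in [2, 9]  -> 2 point(s)
  x = 6: RHS = 5, y in [4, 7]  -> 2 point(s)
  x = 9: RHS = 0, y in [0]  -> 1 point(s)
  x = 10: RHS = 3, y in [5, 6]  -> 2 point(s)
Affine points: 11. Add the point at infinity: total = 12.

#E(F_11) = 12


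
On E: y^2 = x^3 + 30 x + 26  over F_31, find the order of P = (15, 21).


Compute successive multiples of P until we hit O:
  1P = (15, 21)
  2P = (21, 20)
  3P = (20, 16)
  4P = (28, 23)
  5P = (6, 9)
  6P = (29, 12)
  7P = (23, 24)
  8P = (13, 3)
  ... (continuing to 34P)
  34P = O

ord(P) = 34


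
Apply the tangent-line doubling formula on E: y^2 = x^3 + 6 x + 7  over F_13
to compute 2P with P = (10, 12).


Doubling: s = (3 x1^2 + a) / (2 y1)
s = (3*10^2 + 6) / (2*12) mod 13 = 3
x3 = s^2 - 2 x1 mod 13 = 3^2 - 2*10 = 2
y3 = s (x1 - x3) - y1 mod 13 = 3 * (10 - 2) - 12 = 12

2P = (2, 12)


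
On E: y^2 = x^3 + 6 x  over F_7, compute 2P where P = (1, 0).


k = 2 = 10_2 (binary, LSB first: 01)
Double-and-add from P = (1, 0):
  bit 0 = 0: acc unchanged = O
  bit 1 = 1: acc = O + O = O

2P = O


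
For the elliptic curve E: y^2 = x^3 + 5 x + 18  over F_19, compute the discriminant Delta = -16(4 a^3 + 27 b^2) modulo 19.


4 a^3 + 27 b^2 = 4*5^3 + 27*18^2 = 500 + 8748 = 9248
Delta = -16 * (9248) = -147968
Delta mod 19 = 4

Delta = 4 (mod 19)


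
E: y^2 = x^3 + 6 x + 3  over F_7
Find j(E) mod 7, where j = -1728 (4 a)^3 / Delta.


Delta = -16(4 a^3 + 27 b^2) mod 7 = 5
-1728 * (4 a)^3 = -1728 * (4*6)^3 mod 7 = 6
j = 6 * 5^(-1) mod 7 = 4

j = 4 (mod 7)


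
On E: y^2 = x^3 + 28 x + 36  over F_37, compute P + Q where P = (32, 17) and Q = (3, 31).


P != Q, so use the chord formula.
s = (y2 - y1) / (x2 - x1) = (14) / (8) mod 37 = 11
x3 = s^2 - x1 - x2 mod 37 = 11^2 - 32 - 3 = 12
y3 = s (x1 - x3) - y1 mod 37 = 11 * (32 - 12) - 17 = 18

P + Q = (12, 18)


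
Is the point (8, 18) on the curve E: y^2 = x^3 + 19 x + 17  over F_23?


Check whether y^2 = x^3 + 19 x + 17 (mod 23) for (x, y) = (8, 18).
LHS: y^2 = 18^2 mod 23 = 2
RHS: x^3 + 19 x + 17 = 8^3 + 19*8 + 17 mod 23 = 14
LHS != RHS

No, not on the curve


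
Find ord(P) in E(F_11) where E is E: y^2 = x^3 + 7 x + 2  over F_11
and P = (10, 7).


Compute successive multiples of P until we hit O:
  1P = (10, 7)
  2P = (7, 3)
  3P = (8, 3)
  4P = (8, 8)
  5P = (7, 8)
  6P = (10, 4)
  7P = O

ord(P) = 7


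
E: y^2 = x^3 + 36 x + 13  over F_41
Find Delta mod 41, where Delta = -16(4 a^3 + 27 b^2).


4 a^3 + 27 b^2 = 4*36^3 + 27*13^2 = 186624 + 4563 = 191187
Delta = -16 * (191187) = -3058992
Delta mod 41 = 18

Delta = 18 (mod 41)


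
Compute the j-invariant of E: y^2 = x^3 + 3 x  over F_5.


Delta = -16(4 a^3 + 27 b^2) mod 5 = 2
-1728 * (4 a)^3 = -1728 * (4*3)^3 mod 5 = 1
j = 1 * 2^(-1) mod 5 = 3

j = 3 (mod 5)


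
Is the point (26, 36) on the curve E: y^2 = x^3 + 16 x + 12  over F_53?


Check whether y^2 = x^3 + 16 x + 12 (mod 53) for (x, y) = (26, 36).
LHS: y^2 = 36^2 mod 53 = 24
RHS: x^3 + 16 x + 12 = 26^3 + 16*26 + 12 mod 53 = 37
LHS != RHS

No, not on the curve


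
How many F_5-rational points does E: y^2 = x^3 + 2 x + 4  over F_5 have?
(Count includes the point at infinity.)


For each x in F_5, count y with y^2 = x^3 + 2 x + 4 mod 5:
  x = 0: RHS = 4, y in [2, 3]  -> 2 point(s)
  x = 2: RHS = 1, y in [1, 4]  -> 2 point(s)
  x = 4: RHS = 1, y in [1, 4]  -> 2 point(s)
Affine points: 6. Add the point at infinity: total = 7.

#E(F_5) = 7


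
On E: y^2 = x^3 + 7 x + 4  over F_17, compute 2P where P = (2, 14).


Doubling: s = (3 x1^2 + a) / (2 y1)
s = (3*2^2 + 7) / (2*14) mod 17 = 11
x3 = s^2 - 2 x1 mod 17 = 11^2 - 2*2 = 15
y3 = s (x1 - x3) - y1 mod 17 = 11 * (2 - 15) - 14 = 13

2P = (15, 13)


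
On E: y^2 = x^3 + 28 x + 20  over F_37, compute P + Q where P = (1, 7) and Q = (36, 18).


P != Q, so use the chord formula.
s = (y2 - y1) / (x2 - x1) = (11) / (35) mod 37 = 13
x3 = s^2 - x1 - x2 mod 37 = 13^2 - 1 - 36 = 21
y3 = s (x1 - x3) - y1 mod 37 = 13 * (1 - 21) - 7 = 29

P + Q = (21, 29)


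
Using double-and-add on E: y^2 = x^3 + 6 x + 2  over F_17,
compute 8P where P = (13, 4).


k = 8 = 1000_2 (binary, LSB first: 0001)
Double-and-add from P = (13, 4):
  bit 0 = 0: acc unchanged = O
  bit 1 = 0: acc unchanged = O
  bit 2 = 0: acc unchanged = O
  bit 3 = 1: acc = O + (14, 12) = (14, 12)

8P = (14, 12)


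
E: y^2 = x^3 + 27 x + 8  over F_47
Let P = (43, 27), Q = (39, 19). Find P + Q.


P != Q, so use the chord formula.
s = (y2 - y1) / (x2 - x1) = (39) / (43) mod 47 = 2
x3 = s^2 - x1 - x2 mod 47 = 2^2 - 43 - 39 = 16
y3 = s (x1 - x3) - y1 mod 47 = 2 * (43 - 16) - 27 = 27

P + Q = (16, 27)


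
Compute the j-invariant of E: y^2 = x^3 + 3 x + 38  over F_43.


Delta = -16(4 a^3 + 27 b^2) mod 43 = 28
-1728 * (4 a)^3 = -1728 * (4*3)^3 mod 43 = 22
j = 22 * 28^(-1) mod 43 = 10

j = 10 (mod 43)


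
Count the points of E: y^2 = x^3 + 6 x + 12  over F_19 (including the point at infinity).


For each x in F_19, count y with y^2 = x^3 + 6 x + 12 mod 19:
  x = 1: RHS = 0, y in [0]  -> 1 point(s)
  x = 3: RHS = 0, y in [0]  -> 1 point(s)
  x = 4: RHS = 5, y in [9, 10]  -> 2 point(s)
  x = 6: RHS = 17, y in [6, 13]  -> 2 point(s)
  x = 7: RHS = 17, y in [6, 13]  -> 2 point(s)
  x = 9: RHS = 16, y in [4, 15]  -> 2 point(s)
  x = 12: RHS = 7, y in [8, 11]  -> 2 point(s)
  x = 13: RHS = 7, y in [8, 11]  -> 2 point(s)
  x = 14: RHS = 9, y in [3, 16]  -> 2 point(s)
  x = 15: RHS = 0, y in [0]  -> 1 point(s)
  x = 16: RHS = 5, y in [9, 10]  -> 2 point(s)
  x = 17: RHS = 11, y in [7, 12]  -> 2 point(s)
  x = 18: RHS = 5, y in [9, 10]  -> 2 point(s)
Affine points: 23. Add the point at infinity: total = 24.

#E(F_19) = 24


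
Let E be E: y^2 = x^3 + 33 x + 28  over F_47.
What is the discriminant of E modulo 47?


4 a^3 + 27 b^2 = 4*33^3 + 27*28^2 = 143748 + 21168 = 164916
Delta = -16 * (164916) = -2638656
Delta mod 47 = 18

Delta = 18 (mod 47)


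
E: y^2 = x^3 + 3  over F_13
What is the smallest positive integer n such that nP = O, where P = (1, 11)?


Compute successive multiples of P until we hit O:
  1P = (1, 11)
  2P = (1, 2)
  3P = O

ord(P) = 3


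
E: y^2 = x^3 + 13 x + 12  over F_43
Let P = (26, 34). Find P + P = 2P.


Doubling: s = (3 x1^2 + a) / (2 y1)
s = (3*26^2 + 13) / (2*34) mod 43 = 18
x3 = s^2 - 2 x1 mod 43 = 18^2 - 2*26 = 14
y3 = s (x1 - x3) - y1 mod 43 = 18 * (26 - 14) - 34 = 10

2P = (14, 10)


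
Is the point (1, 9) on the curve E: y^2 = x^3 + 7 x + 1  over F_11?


Check whether y^2 = x^3 + 7 x + 1 (mod 11) for (x, y) = (1, 9).
LHS: y^2 = 9^2 mod 11 = 4
RHS: x^3 + 7 x + 1 = 1^3 + 7*1 + 1 mod 11 = 9
LHS != RHS

No, not on the curve


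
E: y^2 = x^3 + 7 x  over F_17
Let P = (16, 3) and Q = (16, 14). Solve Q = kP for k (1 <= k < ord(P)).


Enumerate multiples of P until we hit Q = (16, 14):
  1P = (16, 3)
  2P = (1, 5)
  3P = (1, 12)
  4P = (16, 14)
Match found at i = 4.

k = 4


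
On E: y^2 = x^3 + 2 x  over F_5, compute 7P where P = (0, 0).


k = 7 = 111_2 (binary, LSB first: 111)
Double-and-add from P = (0, 0):
  bit 0 = 1: acc = O + (0, 0) = (0, 0)
  bit 1 = 1: acc = (0, 0) + O = (0, 0)
  bit 2 = 1: acc = (0, 0) + O = (0, 0)

7P = (0, 0)


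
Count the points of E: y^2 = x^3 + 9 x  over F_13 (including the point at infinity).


For each x in F_13, count y with y^2 = x^3 + 9 x + 0 mod 13:
  x = 0: RHS = 0, y in [0]  -> 1 point(s)
  x = 1: RHS = 10, y in [6, 7]  -> 2 point(s)
  x = 2: RHS = 0, y in [0]  -> 1 point(s)
  x = 4: RHS = 9, y in [3, 10]  -> 2 point(s)
  x = 5: RHS = 1, y in [1, 12]  -> 2 point(s)
  x = 6: RHS = 10, y in [6, 7]  -> 2 point(s)
  x = 7: RHS = 3, y in [4, 9]  -> 2 point(s)
  x = 8: RHS = 12, y in [5, 8]  -> 2 point(s)
  x = 9: RHS = 4, y in [2, 11]  -> 2 point(s)
  x = 11: RHS = 0, y in [0]  -> 1 point(s)
  x = 12: RHS = 3, y in [4, 9]  -> 2 point(s)
Affine points: 19. Add the point at infinity: total = 20.

#E(F_13) = 20


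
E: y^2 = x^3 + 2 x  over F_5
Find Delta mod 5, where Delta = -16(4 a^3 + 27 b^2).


4 a^3 + 27 b^2 = 4*2^3 + 27*0^2 = 32 + 0 = 32
Delta = -16 * (32) = -512
Delta mod 5 = 3

Delta = 3 (mod 5)


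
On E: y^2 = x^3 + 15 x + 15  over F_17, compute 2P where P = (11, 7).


Doubling: s = (3 x1^2 + a) / (2 y1)
s = (3*11^2 + 15) / (2*7) mod 17 = 10
x3 = s^2 - 2 x1 mod 17 = 10^2 - 2*11 = 10
y3 = s (x1 - x3) - y1 mod 17 = 10 * (11 - 10) - 7 = 3

2P = (10, 3)


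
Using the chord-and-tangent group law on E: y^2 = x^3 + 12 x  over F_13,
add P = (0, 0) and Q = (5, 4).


P != Q, so use the chord formula.
s = (y2 - y1) / (x2 - x1) = (4) / (5) mod 13 = 6
x3 = s^2 - x1 - x2 mod 13 = 6^2 - 0 - 5 = 5
y3 = s (x1 - x3) - y1 mod 13 = 6 * (0 - 5) - 0 = 9

P + Q = (5, 9)


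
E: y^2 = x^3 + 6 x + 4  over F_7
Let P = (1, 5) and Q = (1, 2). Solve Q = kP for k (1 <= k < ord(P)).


Enumerate multiples of P until we hit Q = (1, 2):
  1P = (1, 5)
  2P = (0, 5)
  3P = (6, 2)
  4P = (4, 1)
  5P = (3, 0)
  6P = (4, 6)
  7P = (6, 5)
  8P = (0, 2)
  9P = (1, 2)
Match found at i = 9.

k = 9


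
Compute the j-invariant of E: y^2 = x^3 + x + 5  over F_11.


Delta = -16(4 a^3 + 27 b^2) mod 11 = 4
-1728 * (4 a)^3 = -1728 * (4*1)^3 mod 11 = 2
j = 2 * 4^(-1) mod 11 = 6

j = 6 (mod 11)


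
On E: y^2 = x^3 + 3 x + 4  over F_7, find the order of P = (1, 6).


Compute successive multiples of P until we hit O:
  1P = (1, 6)
  2P = (0, 5)
  3P = (0, 2)
  4P = (1, 1)
  5P = O

ord(P) = 5


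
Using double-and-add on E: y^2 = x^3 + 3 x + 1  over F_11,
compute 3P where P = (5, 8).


k = 3 = 11_2 (binary, LSB first: 11)
Double-and-add from P = (5, 8):
  bit 0 = 1: acc = O + (5, 8) = (5, 8)
  bit 1 = 1: acc = (5, 8) + (5, 3) = O

3P = O


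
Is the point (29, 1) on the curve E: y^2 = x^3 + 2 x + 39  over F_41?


Check whether y^2 = x^3 + 2 x + 39 (mod 41) for (x, y) = (29, 1).
LHS: y^2 = 1^2 mod 41 = 1
RHS: x^3 + 2 x + 39 = 29^3 + 2*29 + 39 mod 41 = 9
LHS != RHS

No, not on the curve


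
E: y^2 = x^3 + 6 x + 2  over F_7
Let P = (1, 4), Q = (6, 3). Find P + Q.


P != Q, so use the chord formula.
s = (y2 - y1) / (x2 - x1) = (6) / (5) mod 7 = 4
x3 = s^2 - x1 - x2 mod 7 = 4^2 - 1 - 6 = 2
y3 = s (x1 - x3) - y1 mod 7 = 4 * (1 - 2) - 4 = 6

P + Q = (2, 6)


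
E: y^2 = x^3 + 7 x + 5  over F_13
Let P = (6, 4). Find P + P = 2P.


Doubling: s = (3 x1^2 + a) / (2 y1)
s = (3*6^2 + 7) / (2*4) mod 13 = 3
x3 = s^2 - 2 x1 mod 13 = 3^2 - 2*6 = 10
y3 = s (x1 - x3) - y1 mod 13 = 3 * (6 - 10) - 4 = 10

2P = (10, 10)


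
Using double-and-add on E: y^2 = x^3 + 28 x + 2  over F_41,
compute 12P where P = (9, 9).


k = 12 = 1100_2 (binary, LSB first: 0011)
Double-and-add from P = (9, 9):
  bit 0 = 0: acc unchanged = O
  bit 1 = 0: acc unchanged = O
  bit 2 = 1: acc = O + (16, 35) = (16, 35)
  bit 3 = 1: acc = (16, 35) + (13, 12) = (7, 34)

12P = (7, 34)


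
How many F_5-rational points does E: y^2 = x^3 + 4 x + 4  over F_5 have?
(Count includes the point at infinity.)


For each x in F_5, count y with y^2 = x^3 + 4 x + 4 mod 5:
  x = 0: RHS = 4, y in [2, 3]  -> 2 point(s)
  x = 1: RHS = 4, y in [2, 3]  -> 2 point(s)
  x = 2: RHS = 0, y in [0]  -> 1 point(s)
  x = 4: RHS = 4, y in [2, 3]  -> 2 point(s)
Affine points: 7. Add the point at infinity: total = 8.

#E(F_5) = 8


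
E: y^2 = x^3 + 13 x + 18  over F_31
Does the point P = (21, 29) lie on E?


Check whether y^2 = x^3 + 13 x + 18 (mod 31) for (x, y) = (21, 29).
LHS: y^2 = 29^2 mod 31 = 4
RHS: x^3 + 13 x + 18 = 21^3 + 13*21 + 18 mod 31 = 4
LHS = RHS

Yes, on the curve


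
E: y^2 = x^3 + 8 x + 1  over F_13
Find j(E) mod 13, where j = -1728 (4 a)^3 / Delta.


Delta = -16(4 a^3 + 27 b^2) mod 13 = 2
-1728 * (4 a)^3 = -1728 * (4*8)^3 mod 13 = 8
j = 8 * 2^(-1) mod 13 = 4

j = 4 (mod 13)


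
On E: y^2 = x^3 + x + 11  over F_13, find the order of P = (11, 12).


Compute successive multiples of P until we hit O:
  1P = (11, 12)
  2P = (4, 1)
  3P = (1, 0)
  4P = (4, 12)
  5P = (11, 1)
  6P = O

ord(P) = 6


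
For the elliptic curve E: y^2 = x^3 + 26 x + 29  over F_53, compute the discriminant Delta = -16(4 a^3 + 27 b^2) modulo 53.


4 a^3 + 27 b^2 = 4*26^3 + 27*29^2 = 70304 + 22707 = 93011
Delta = -16 * (93011) = -1488176
Delta mod 53 = 11

Delta = 11 (mod 53)


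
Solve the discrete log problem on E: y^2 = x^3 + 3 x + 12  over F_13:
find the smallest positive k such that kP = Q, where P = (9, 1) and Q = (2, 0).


Enumerate multiples of P until we hit Q = (2, 0):
  1P = (9, 1)
  2P = (5, 10)
  3P = (0, 8)
  4P = (3, 3)
  5P = (4, 6)
  6P = (1, 4)
  7P = (7, 8)
  8P = (6, 8)
  9P = (2, 0)
Match found at i = 9.

k = 9


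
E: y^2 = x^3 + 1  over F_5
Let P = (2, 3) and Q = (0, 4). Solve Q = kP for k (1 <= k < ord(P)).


Enumerate multiples of P until we hit Q = (0, 4):
  1P = (2, 3)
  2P = (0, 1)
  3P = (4, 0)
  4P = (0, 4)
Match found at i = 4.

k = 4


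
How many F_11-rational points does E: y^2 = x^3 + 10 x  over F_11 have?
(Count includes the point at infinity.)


For each x in F_11, count y with y^2 = x^3 + 10 x + 0 mod 11:
  x = 0: RHS = 0, y in [0]  -> 1 point(s)
  x = 1: RHS = 0, y in [0]  -> 1 point(s)
  x = 4: RHS = 5, y in [4, 7]  -> 2 point(s)
  x = 6: RHS = 1, y in [1, 10]  -> 2 point(s)
  x = 8: RHS = 9, y in [3, 8]  -> 2 point(s)
  x = 9: RHS = 5, y in [4, 7]  -> 2 point(s)
  x = 10: RHS = 0, y in [0]  -> 1 point(s)
Affine points: 11. Add the point at infinity: total = 12.

#E(F_11) = 12


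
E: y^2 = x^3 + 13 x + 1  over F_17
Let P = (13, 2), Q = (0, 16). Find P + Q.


P != Q, so use the chord formula.
s = (y2 - y1) / (x2 - x1) = (14) / (4) mod 17 = 12
x3 = s^2 - x1 - x2 mod 17 = 12^2 - 13 - 0 = 12
y3 = s (x1 - x3) - y1 mod 17 = 12 * (13 - 12) - 2 = 10

P + Q = (12, 10)


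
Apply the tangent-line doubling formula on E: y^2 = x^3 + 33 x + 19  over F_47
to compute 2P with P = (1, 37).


Doubling: s = (3 x1^2 + a) / (2 y1)
s = (3*1^2 + 33) / (2*37) mod 47 = 17
x3 = s^2 - 2 x1 mod 47 = 17^2 - 2*1 = 5
y3 = s (x1 - x3) - y1 mod 47 = 17 * (1 - 5) - 37 = 36

2P = (5, 36)


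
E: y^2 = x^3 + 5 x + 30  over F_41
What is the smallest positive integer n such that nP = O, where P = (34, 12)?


Compute successive multiples of P until we hit O:
  1P = (34, 12)
  2P = (4, 14)
  3P = (1, 35)
  4P = (29, 28)
  5P = (3, 20)
  6P = (3, 21)
  7P = (29, 13)
  8P = (1, 6)
  ... (continuing to 11P)
  11P = O

ord(P) = 11


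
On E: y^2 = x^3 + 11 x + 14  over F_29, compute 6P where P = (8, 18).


k = 6 = 110_2 (binary, LSB first: 011)
Double-and-add from P = (8, 18):
  bit 0 = 0: acc unchanged = O
  bit 1 = 1: acc = O + (13, 11) = (13, 11)
  bit 2 = 1: acc = (13, 11) + (27, 10) = (22, 0)

6P = (22, 0)


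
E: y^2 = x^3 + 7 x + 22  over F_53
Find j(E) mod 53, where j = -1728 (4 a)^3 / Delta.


Delta = -16(4 a^3 + 27 b^2) mod 53 = 40
-1728 * (4 a)^3 = -1728 * (4*7)^3 mod 53 = 51
j = 51 * 40^(-1) mod 53 = 45

j = 45 (mod 53)


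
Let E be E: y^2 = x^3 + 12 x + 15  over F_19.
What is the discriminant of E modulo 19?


4 a^3 + 27 b^2 = 4*12^3 + 27*15^2 = 6912 + 6075 = 12987
Delta = -16 * (12987) = -207792
Delta mod 19 = 11

Delta = 11 (mod 19)


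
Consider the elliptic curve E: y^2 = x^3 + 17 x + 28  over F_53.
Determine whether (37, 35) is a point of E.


Check whether y^2 = x^3 + 17 x + 28 (mod 53) for (x, y) = (37, 35).
LHS: y^2 = 35^2 mod 53 = 6
RHS: x^3 + 17 x + 28 = 37^3 + 17*37 + 28 mod 53 = 6
LHS = RHS

Yes, on the curve


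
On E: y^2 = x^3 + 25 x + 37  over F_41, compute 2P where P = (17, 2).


Doubling: s = (3 x1^2 + a) / (2 y1)
s = (3*17^2 + 25) / (2*2) mod 41 = 18
x3 = s^2 - 2 x1 mod 41 = 18^2 - 2*17 = 3
y3 = s (x1 - x3) - y1 mod 41 = 18 * (17 - 3) - 2 = 4

2P = (3, 4)


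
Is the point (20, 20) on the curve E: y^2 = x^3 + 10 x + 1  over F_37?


Check whether y^2 = x^3 + 10 x + 1 (mod 37) for (x, y) = (20, 20).
LHS: y^2 = 20^2 mod 37 = 30
RHS: x^3 + 10 x + 1 = 20^3 + 10*20 + 1 mod 37 = 24
LHS != RHS

No, not on the curve


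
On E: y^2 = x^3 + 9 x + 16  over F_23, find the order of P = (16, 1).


Compute successive multiples of P until we hit O:
  1P = (16, 1)
  2P = (3, 1)
  3P = (4, 22)
  4P = (19, 10)
  5P = (20, 10)
  6P = (5, 18)
  7P = (8, 18)
  8P = (1, 16)
  ... (continuing to 29P)
  29P = O

ord(P) = 29


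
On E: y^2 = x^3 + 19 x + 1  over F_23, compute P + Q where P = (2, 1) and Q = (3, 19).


P != Q, so use the chord formula.
s = (y2 - y1) / (x2 - x1) = (18) / (1) mod 23 = 18
x3 = s^2 - x1 - x2 mod 23 = 18^2 - 2 - 3 = 20
y3 = s (x1 - x3) - y1 mod 23 = 18 * (2 - 20) - 1 = 20

P + Q = (20, 20)


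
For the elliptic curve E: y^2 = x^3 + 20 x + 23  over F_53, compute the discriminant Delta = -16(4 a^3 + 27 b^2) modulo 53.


4 a^3 + 27 b^2 = 4*20^3 + 27*23^2 = 32000 + 14283 = 46283
Delta = -16 * (46283) = -740528
Delta mod 53 = 41

Delta = 41 (mod 53)


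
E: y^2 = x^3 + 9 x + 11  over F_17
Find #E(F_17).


For each x in F_17, count y with y^2 = x^3 + 9 x + 11 mod 17:
  x = 1: RHS = 4, y in [2, 15]  -> 2 point(s)
  x = 4: RHS = 9, y in [3, 14]  -> 2 point(s)
  x = 6: RHS = 9, y in [3, 14]  -> 2 point(s)
  x = 7: RHS = 9, y in [3, 14]  -> 2 point(s)
  x = 8: RHS = 0, y in [0]  -> 1 point(s)
  x = 10: RHS = 13, y in [8, 9]  -> 2 point(s)
  x = 11: RHS = 13, y in [8, 9]  -> 2 point(s)
  x = 13: RHS = 13, y in [8, 9]  -> 2 point(s)
  x = 14: RHS = 8, y in [5, 12]  -> 2 point(s)
  x = 15: RHS = 2, y in [6, 11]  -> 2 point(s)
  x = 16: RHS = 1, y in [1, 16]  -> 2 point(s)
Affine points: 21. Add the point at infinity: total = 22.

#E(F_17) = 22


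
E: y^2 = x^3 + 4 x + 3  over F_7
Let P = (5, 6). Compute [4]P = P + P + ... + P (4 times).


k = 4 = 100_2 (binary, LSB first: 001)
Double-and-add from P = (5, 6):
  bit 0 = 0: acc unchanged = O
  bit 1 = 0: acc unchanged = O
  bit 2 = 1: acc = O + (5, 6) = (5, 6)

4P = (5, 6)


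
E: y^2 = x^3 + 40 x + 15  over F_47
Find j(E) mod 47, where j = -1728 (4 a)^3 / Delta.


Delta = -16(4 a^3 + 27 b^2) mod 47 = 46
-1728 * (4 a)^3 = -1728 * (4*40)^3 mod 47 = 14
j = 14 * 46^(-1) mod 47 = 33

j = 33 (mod 47)


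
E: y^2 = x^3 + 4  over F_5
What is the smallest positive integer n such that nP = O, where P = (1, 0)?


Compute successive multiples of P until we hit O:
  1P = (1, 0)
  2P = O

ord(P) = 2


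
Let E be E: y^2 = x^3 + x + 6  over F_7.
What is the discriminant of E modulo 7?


4 a^3 + 27 b^2 = 4*1^3 + 27*6^2 = 4 + 972 = 976
Delta = -16 * (976) = -15616
Delta mod 7 = 1

Delta = 1 (mod 7)


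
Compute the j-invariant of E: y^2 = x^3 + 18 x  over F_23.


Delta = -16(4 a^3 + 27 b^2) mod 23 = 19
-1728 * (4 a)^3 = -1728 * (4*18)^3 mod 23 = 11
j = 11 * 19^(-1) mod 23 = 3

j = 3 (mod 23)


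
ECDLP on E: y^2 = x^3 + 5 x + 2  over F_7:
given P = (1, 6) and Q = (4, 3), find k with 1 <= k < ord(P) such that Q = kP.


Enumerate multiples of P until we hit Q = (4, 3):
  1P = (1, 6)
  2P = (0, 4)
  3P = (3, 4)
  4P = (4, 4)
  5P = (4, 3)
Match found at i = 5.

k = 5


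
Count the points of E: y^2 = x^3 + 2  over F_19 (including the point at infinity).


For each x in F_19, count y with y^2 = x^3 + 0 x + 2 mod 19:
  x = 4: RHS = 9, y in [3, 16]  -> 2 point(s)
  x = 6: RHS = 9, y in [3, 16]  -> 2 point(s)
  x = 8: RHS = 1, y in [1, 18]  -> 2 point(s)
  x = 9: RHS = 9, y in [3, 16]  -> 2 point(s)
  x = 12: RHS = 1, y in [1, 18]  -> 2 point(s)
  x = 18: RHS = 1, y in [1, 18]  -> 2 point(s)
Affine points: 12. Add the point at infinity: total = 13.

#E(F_19) = 13


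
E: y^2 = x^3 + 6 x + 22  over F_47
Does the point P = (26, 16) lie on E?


Check whether y^2 = x^3 + 6 x + 22 (mod 47) for (x, y) = (26, 16).
LHS: y^2 = 16^2 mod 47 = 21
RHS: x^3 + 6 x + 22 = 26^3 + 6*26 + 22 mod 47 = 35
LHS != RHS

No, not on the curve


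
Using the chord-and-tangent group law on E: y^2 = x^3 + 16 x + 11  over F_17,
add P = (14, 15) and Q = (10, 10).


P != Q, so use the chord formula.
s = (y2 - y1) / (x2 - x1) = (12) / (13) mod 17 = 14
x3 = s^2 - x1 - x2 mod 17 = 14^2 - 14 - 10 = 2
y3 = s (x1 - x3) - y1 mod 17 = 14 * (14 - 2) - 15 = 0

P + Q = (2, 0)


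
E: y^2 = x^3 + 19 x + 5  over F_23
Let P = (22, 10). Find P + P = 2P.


Doubling: s = (3 x1^2 + a) / (2 y1)
s = (3*22^2 + 19) / (2*10) mod 23 = 8
x3 = s^2 - 2 x1 mod 23 = 8^2 - 2*22 = 20
y3 = s (x1 - x3) - y1 mod 23 = 8 * (22 - 20) - 10 = 6

2P = (20, 6)


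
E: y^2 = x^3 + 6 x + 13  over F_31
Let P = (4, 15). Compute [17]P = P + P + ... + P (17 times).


k = 17 = 10001_2 (binary, LSB first: 10001)
Double-and-add from P = (4, 15):
  bit 0 = 1: acc = O + (4, 15) = (4, 15)
  bit 1 = 0: acc unchanged = (4, 15)
  bit 2 = 0: acc unchanged = (4, 15)
  bit 3 = 0: acc unchanged = (4, 15)
  bit 4 = 1: acc = (4, 15) + (13, 5) = (16, 19)

17P = (16, 19)


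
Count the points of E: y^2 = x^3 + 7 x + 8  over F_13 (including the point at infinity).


For each x in F_13, count y with y^2 = x^3 + 7 x + 8 mod 13:
  x = 1: RHS = 3, y in [4, 9]  -> 2 point(s)
  x = 2: RHS = 4, y in [2, 11]  -> 2 point(s)
  x = 3: RHS = 4, y in [2, 11]  -> 2 point(s)
  x = 4: RHS = 9, y in [3, 10]  -> 2 point(s)
  x = 5: RHS = 12, y in [5, 8]  -> 2 point(s)
  x = 7: RHS = 10, y in [6, 7]  -> 2 point(s)
  x = 8: RHS = 4, y in [2, 11]  -> 2 point(s)
  x = 10: RHS = 12, y in [5, 8]  -> 2 point(s)
  x = 11: RHS = 12, y in [5, 8]  -> 2 point(s)
  x = 12: RHS = 0, y in [0]  -> 1 point(s)
Affine points: 19. Add the point at infinity: total = 20.

#E(F_13) = 20


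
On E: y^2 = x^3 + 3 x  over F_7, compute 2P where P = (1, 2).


Doubling: s = (3 x1^2 + a) / (2 y1)
s = (3*1^2 + 3) / (2*2) mod 7 = 5
x3 = s^2 - 2 x1 mod 7 = 5^2 - 2*1 = 2
y3 = s (x1 - x3) - y1 mod 7 = 5 * (1 - 2) - 2 = 0

2P = (2, 0)


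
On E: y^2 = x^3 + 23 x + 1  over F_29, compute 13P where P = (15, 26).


k = 13 = 1101_2 (binary, LSB first: 1011)
Double-and-add from P = (15, 26):
  bit 0 = 1: acc = O + (15, 26) = (15, 26)
  bit 1 = 0: acc unchanged = (15, 26)
  bit 2 = 1: acc = (15, 26) + (1, 24) = (0, 1)
  bit 3 = 1: acc = (0, 1) + (21, 28) = (28, 21)

13P = (28, 21)


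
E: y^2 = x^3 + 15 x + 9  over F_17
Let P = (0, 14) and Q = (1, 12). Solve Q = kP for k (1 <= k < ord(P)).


Enumerate multiples of P until we hit Q = (1, 12):
  1P = (0, 14)
  2P = (2, 8)
  3P = (7, 7)
  4P = (11, 14)
  5P = (6, 3)
  6P = (12, 8)
  7P = (1, 12)
Match found at i = 7.

k = 7


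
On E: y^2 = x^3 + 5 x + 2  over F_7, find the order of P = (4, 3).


Compute successive multiples of P until we hit O:
  1P = (4, 3)
  2P = (1, 6)
  3P = (3, 3)
  4P = (0, 4)
  5P = (0, 3)
  6P = (3, 4)
  7P = (1, 1)
  8P = (4, 4)
  ... (continuing to 9P)
  9P = O

ord(P) = 9


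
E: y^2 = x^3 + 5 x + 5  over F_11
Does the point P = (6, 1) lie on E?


Check whether y^2 = x^3 + 5 x + 5 (mod 11) for (x, y) = (6, 1).
LHS: y^2 = 1^2 mod 11 = 1
RHS: x^3 + 5 x + 5 = 6^3 + 5*6 + 5 mod 11 = 9
LHS != RHS

No, not on the curve


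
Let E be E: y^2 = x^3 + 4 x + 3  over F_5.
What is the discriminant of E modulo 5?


4 a^3 + 27 b^2 = 4*4^3 + 27*3^2 = 256 + 243 = 499
Delta = -16 * (499) = -7984
Delta mod 5 = 1

Delta = 1 (mod 5)


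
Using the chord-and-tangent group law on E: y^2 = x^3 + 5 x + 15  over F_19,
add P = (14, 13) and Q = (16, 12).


P != Q, so use the chord formula.
s = (y2 - y1) / (x2 - x1) = (18) / (2) mod 19 = 9
x3 = s^2 - x1 - x2 mod 19 = 9^2 - 14 - 16 = 13
y3 = s (x1 - x3) - y1 mod 19 = 9 * (14 - 13) - 13 = 15

P + Q = (13, 15)


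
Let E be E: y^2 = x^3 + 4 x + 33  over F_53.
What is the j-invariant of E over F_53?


Delta = -16(4 a^3 + 27 b^2) mod 53 = 18
-1728 * (4 a)^3 = -1728 * (4*4)^3 mod 53 = 50
j = 50 * 18^(-1) mod 53 = 44

j = 44 (mod 53)


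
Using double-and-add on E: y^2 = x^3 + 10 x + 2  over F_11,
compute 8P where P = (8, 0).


k = 8 = 1000_2 (binary, LSB first: 0001)
Double-and-add from P = (8, 0):
  bit 0 = 0: acc unchanged = O
  bit 1 = 0: acc unchanged = O
  bit 2 = 0: acc unchanged = O
  bit 3 = 1: acc = O + O = O

8P = O


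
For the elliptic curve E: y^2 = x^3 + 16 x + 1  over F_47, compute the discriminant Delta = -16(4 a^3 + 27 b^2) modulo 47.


4 a^3 + 27 b^2 = 4*16^3 + 27*1^2 = 16384 + 27 = 16411
Delta = -16 * (16411) = -262576
Delta mod 47 = 13

Delta = 13 (mod 47)


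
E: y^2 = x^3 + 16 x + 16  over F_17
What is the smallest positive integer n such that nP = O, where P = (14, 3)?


Compute successive multiples of P until we hit O:
  1P = (14, 3)
  2P = (4, 12)
  3P = (1, 4)
  4P = (1, 13)
  5P = (4, 5)
  6P = (14, 14)
  7P = O

ord(P) = 7


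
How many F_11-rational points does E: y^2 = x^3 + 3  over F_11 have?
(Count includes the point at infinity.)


For each x in F_11, count y with y^2 = x^3 + 0 x + 3 mod 11:
  x = 0: RHS = 3, y in [5, 6]  -> 2 point(s)
  x = 1: RHS = 4, y in [2, 9]  -> 2 point(s)
  x = 2: RHS = 0, y in [0]  -> 1 point(s)
  x = 4: RHS = 1, y in [1, 10]  -> 2 point(s)
  x = 7: RHS = 5, y in [4, 7]  -> 2 point(s)
  x = 8: RHS = 9, y in [3, 8]  -> 2 point(s)
Affine points: 11. Add the point at infinity: total = 12.

#E(F_11) = 12


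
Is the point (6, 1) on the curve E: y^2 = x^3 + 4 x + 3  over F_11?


Check whether y^2 = x^3 + 4 x + 3 (mod 11) for (x, y) = (6, 1).
LHS: y^2 = 1^2 mod 11 = 1
RHS: x^3 + 4 x + 3 = 6^3 + 4*6 + 3 mod 11 = 1
LHS = RHS

Yes, on the curve
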